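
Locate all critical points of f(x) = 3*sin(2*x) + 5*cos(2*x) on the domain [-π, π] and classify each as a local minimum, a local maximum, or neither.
f'(x) = -10*sin(2*x) + 6*cos(2*x)

Solve f'(x) = 0 on [-π, π]:
  f'(x) = 0 ⇔ 3*cos(2*x) = 5*sin(2*x) ⇔ tan(2*x) = 3/5, i.e. 2*x = arctan(3/5) + nπ; keep the solutions lying in [-π, π].
  ⇒ x = -pi + atan(3/5)/2 ≈ -2.8714, -pi/2 + atan(3/5)/2 ≈ -1.3006, atan(3/5)/2 ≈ 0.2702, atan(3/5)/2 + pi/2 ≈ 1.8410

f''(x) = -12*sin(2*x) - 20*cos(2*x)
Second-derivative test at each critical point:
  f''(-2.8714) = -23.3238 < 0 → local maximum
  f''(-1.3006) = 23.3238 > 0 → local minimum
  f''(0.2702) = -23.3238 < 0 → local maximum
  f''(1.8410) = 23.3238 > 0 → local minimum

Critical points: x = -pi + atan(3/5)/2 ≈ -2.8714 (local maximum); x = -pi/2 + atan(3/5)/2 ≈ -1.3006 (local minimum); x = atan(3/5)/2 ≈ 0.2702 (local maximum); x = atan(3/5)/2 + pi/2 ≈ 1.8410 (local minimum)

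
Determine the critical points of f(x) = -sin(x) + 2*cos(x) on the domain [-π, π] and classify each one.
f'(x) = -2*sin(x) - cos(x)

Solve f'(x) = 0 on [-π, π]:
  f'(x) = 0 ⇔ -cos(x) = 2*sin(x) ⇔ tan(x) = -1/2, i.e. x = arctan(-1/2) + nπ; keep the solutions lying in [-π, π].
  ⇒ x = -atan(1/2) ≈ -0.4636, pi - atan(1/2) ≈ 2.6779

f''(x) = sin(x) - 2*cos(x)
Second-derivative test at each critical point:
  f''(-0.4636) = -2.2361 < 0 → local maximum
  f''(2.6779) = 2.2361 > 0 → local minimum

Critical points: x = -atan(1/2) ≈ -0.4636 (local maximum); x = pi - atan(1/2) ≈ 2.6779 (local minimum)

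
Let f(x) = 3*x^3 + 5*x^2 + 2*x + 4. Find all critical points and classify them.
f'(x) = 9*x^2 + 10*x + 2

Solve f'(x) = 0:
  9*x^2 + 10*x + 2 = 0 has no rational roots; quadratic formula: x = (-10 ± √28)/18.
  ⇒ x = -5/9 - sqrt(7)/9 ≈ -0.8495, -5/9 + sqrt(7)/9 ≈ -0.2616

f''(x) = 18*x + 10
Second-derivative test at each critical point:
  f''(-0.8495) = -5.2915 < 0 → local maximum
  f''(-0.2616) = 5.2915 > 0 → local minimum

Critical points: x = -5/9 - sqrt(7)/9 ≈ -0.8495 (local maximum); x = -5/9 + sqrt(7)/9 ≈ -0.2616 (local minimum)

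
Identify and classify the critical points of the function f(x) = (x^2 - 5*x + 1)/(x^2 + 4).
f'(x) = (5*x^2 + 6*x - 20)/(x^4 + 8*x^2 + 16)

Solve f'(x) = 0:
  f'(x) = (5*x^2 + 6*x - 20)/(x^2 + 4)^2; the denominator is positive wherever f is defined, so f'(x) = 0 ⇔ 5*x^2 + 6*x - 20 = 0.
  5*x^2 + 6*x - 20 = 0 has no rational roots; quadratic formula: x = (-6 ± √436)/10.
  ⇒ x = -sqrt(109)/5 - 3/5 ≈ -2.6881, -3/5 + sqrt(109)/5 ≈ 1.4881

f''(x) = 2*(-5*x^3 - 9*x^2 + 60*x + 12)/(x^6 + 12*x^4 + 48*x^2 + 64)
Second-derivative test at each critical point:
  f''(-2.6881) = -0.1657 < 0 → local maximum
  f''(1.4881) = 0.5407 > 0 → local minimum

Critical points: x = -sqrt(109)/5 - 3/5 ≈ -2.6881 (local maximum); x = -3/5 + sqrt(109)/5 ≈ 1.4881 (local minimum)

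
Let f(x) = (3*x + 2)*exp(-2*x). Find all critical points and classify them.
f'(x) = (-6*x - 1)*exp(-2*x)

Solve f'(x) = 0:
  f'(x) = (-6*x - 1)·exp(-2*x) and exp(-2*x) > 0 for every x, so f'(x) = 0 ⇔ -6*x - 1 = 0.
  -6*x - 1 = 0.
  ⇒ x = -1/6

f''(x) = 4*(3*x - 1)*exp(-2*x)
Second-derivative test at each critical point:
  f''(-1/6) = -8.3737 < 0 → local maximum

Critical points: x = -1/6 (local maximum)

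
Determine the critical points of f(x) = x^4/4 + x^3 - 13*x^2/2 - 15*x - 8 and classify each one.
f'(x) = x^3 + 3*x^2 - 13*x - 15

Solve f'(x) = 0:
  Factor: x^3 + 3*x^2 - 13*x - 15 = (x - 3)*(x + 1)*(x + 5) = 0.
  ⇒ x = -5, -1, 3

f''(x) = 3*x^2 + 6*x - 13
Second-derivative test at each critical point:
  f''(-5) = 32 > 0 → local minimum
  f''(-1) = -16 < 0 → local maximum
  f''(3) = 32 > 0 → local minimum

Critical points: x = -5 (local minimum); x = -1 (local maximum); x = 3 (local minimum)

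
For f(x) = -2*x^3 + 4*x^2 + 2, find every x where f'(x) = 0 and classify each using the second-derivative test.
f'(x) = 2*x*(4 - 3*x)

Solve f'(x) = 0:
  Factor: -6*x^2 + 8*x = -2*x*(3*x - 4) = 0.
  ⇒ x = 0, 4/3

f''(x) = 8 - 12*x
Second-derivative test at each critical point:
  f''(0) = 8 > 0 → local minimum
  f''(4/3) = -8 < 0 → local maximum

Critical points: x = 0 (local minimum); x = 4/3 (local maximum)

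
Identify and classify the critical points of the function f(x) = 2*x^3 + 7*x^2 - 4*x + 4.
f'(x) = 6*x^2 + 14*x - 4

Solve f'(x) = 0:
  Factor: 6*x^2 + 14*x - 4 = 2*(3*x^2 + 7*x - 2); 3*x^2 + 7*x - 2 = 0 has no rational roots; quadratic formula: x = (-7 ± √73)/6.
  ⇒ x = -sqrt(73)/6 - 7/6 ≈ -2.5907, -7/6 + sqrt(73)/6 ≈ 0.2573

f''(x) = 12*x + 14
Second-derivative test at each critical point:
  f''(-2.5907) = -17.0880 < 0 → local maximum
  f''(0.2573) = 17.0880 > 0 → local minimum

Critical points: x = -sqrt(73)/6 - 7/6 ≈ -2.5907 (local maximum); x = -7/6 + sqrt(73)/6 ≈ 0.2573 (local minimum)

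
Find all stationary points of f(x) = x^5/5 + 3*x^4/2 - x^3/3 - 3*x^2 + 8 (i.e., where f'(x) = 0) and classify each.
f'(x) = x*(x^3 + 6*x^2 - x - 6)

Solve f'(x) = 0:
  Factor: x^4 + 6*x^3 - x^2 - 6*x = x*(x - 1)*(x + 1)*(x + 6) = 0.
  ⇒ x = -6, -1, 0, 1

f''(x) = 4*x^3 + 18*x^2 - 2*x - 6
Second-derivative test at each critical point:
  f''(-6) = -210 < 0 → local maximum
  f''(-1) = 10 > 0 → local minimum
  f''(0) = -6 < 0 → local maximum
  f''(1) = 14 > 0 → local minimum

Critical points: x = -6 (local maximum); x = -1 (local minimum); x = 0 (local maximum); x = 1 (local minimum)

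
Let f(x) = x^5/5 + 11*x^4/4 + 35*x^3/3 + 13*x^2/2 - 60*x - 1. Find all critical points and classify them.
f'(x) = x^4 + 11*x^3 + 35*x^2 + 13*x - 60

Solve f'(x) = 0:
  Factor: x^4 + 11*x^3 + 35*x^2 + 13*x - 60 = (x - 1)*(x + 3)*(x + 4)*(x + 5) = 0.
  ⇒ x = -5, -4, -3, 1

f''(x) = 4*x^3 + 33*x^2 + 70*x + 13
Second-derivative test at each critical point:
  f''(-5) = -12 < 0 → local maximum
  f''(-4) = 5 > 0 → local minimum
  f''(-3) = -8 < 0 → local maximum
  f''(1) = 120 > 0 → local minimum

Critical points: x = -5 (local maximum); x = -4 (local minimum); x = -3 (local maximum); x = 1 (local minimum)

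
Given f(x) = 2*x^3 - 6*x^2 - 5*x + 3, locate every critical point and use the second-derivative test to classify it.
f'(x) = 6*x^2 - 12*x - 5

Solve f'(x) = 0:
  6*x^2 - 12*x - 5 = 0 has no rational roots; quadratic formula: x = (12 ± √264)/12.
  ⇒ x = 1 - sqrt(66)/6 ≈ -0.3540, 1 + sqrt(66)/6 ≈ 2.3540

f''(x) = 12*x - 12
Second-derivative test at each critical point:
  f''(-0.3540) = -16.2481 < 0 → local maximum
  f''(2.3540) = 16.2481 > 0 → local minimum

Critical points: x = 1 - sqrt(66)/6 ≈ -0.3540 (local maximum); x = 1 + sqrt(66)/6 ≈ 2.3540 (local minimum)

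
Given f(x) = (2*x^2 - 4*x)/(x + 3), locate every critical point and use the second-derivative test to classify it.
f'(x) = 2*(x^2 + 6*x - 6)/(x^2 + 6*x + 9)

Solve f'(x) = 0:
  f'(x) = 2*(x^2 + 6*x - 6)/(x + 3)^2; the denominator is positive wherever f is defined, so f'(x) = 0 ⇔ 2*x^2 + 12*x - 12 = 0.
  Factor: 2*x^2 + 12*x - 12 = 2*(x^2 + 6*x - 6); x^2 + 6*x - 6 = 0 has no rational roots; quadratic formula: x = (-6 ± √60)/2.
  ⇒ x = -sqrt(15) - 3 ≈ -6.8730, -3 + sqrt(15) ≈ 0.8730

f''(x) = 60/(x^3 + 9*x^2 + 27*x + 27)
Second-derivative test at each critical point:
  f''(-6.8730) = -1.0328 < 0 → local maximum
  f''(0.8730) = 1.0328 > 0 → local minimum

Critical points: x = -sqrt(15) - 3 ≈ -6.8730 (local maximum); x = -3 + sqrt(15) ≈ 0.8730 (local minimum)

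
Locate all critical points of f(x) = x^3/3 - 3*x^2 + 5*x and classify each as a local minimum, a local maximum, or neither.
f'(x) = x^2 - 6*x + 5

Solve f'(x) = 0:
  Factor: x^2 - 6*x + 5 = (x - 5)*(x - 1) = 0.
  ⇒ x = 1, 5

f''(x) = 2*x - 6
Second-derivative test at each critical point:
  f''(1) = -4 < 0 → local maximum
  f''(5) = 4 > 0 → local minimum

Critical points: x = 1 (local maximum); x = 5 (local minimum)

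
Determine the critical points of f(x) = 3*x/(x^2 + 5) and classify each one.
f'(x) = 3*(5 - x^2)/(x^4 + 10*x^2 + 25)

Solve f'(x) = 0:
  f'(x) = -3*(x^2 - 5)/(x^2 + 5)^2; the denominator is positive wherever f is defined, so f'(x) = 0 ⇔ 15 - 3*x^2 = 0.
  Factor: 15 - 3*x^2 = -3*(x^2 - 5); x^2 - 5 = 0 has no rational roots; quadratic formula: x = (0 ± √20)/2.
  ⇒ x = -sqrt(5) ≈ -2.2361, sqrt(5) ≈ 2.2361

f''(x) = 6*x*(x^2 - 15)/(x^2 + 5)^3
Second-derivative test at each critical point:
  f''(-2.2361) = 0.1342 > 0 → local minimum
  f''(2.2361) = -0.1342 < 0 → local maximum

Critical points: x = -sqrt(5) ≈ -2.2361 (local minimum); x = sqrt(5) ≈ 2.2361 (local maximum)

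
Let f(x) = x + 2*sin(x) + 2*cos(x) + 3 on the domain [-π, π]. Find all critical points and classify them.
f'(x) = 2*sqrt(2)*cos(x + pi/4) + 1

Solve f'(x) = 0 on [-π, π]:
  f'(x) = 0 ⇔ -2*sin(x) + 2*cos(x) = -1. Write the left side as R·cos(x + φ) with R = √(2² + 2²) = 2*sqrt(2), cos φ = sqrt(2)/2, sin φ = sqrt(2)/2; then cos(x + φ) = -sqrt(2)/4. Solve for x and keep the solutions lying in [-π, π].
  ⇒ x = -pi + atan((1 - sqrt(7))/(-sqrt(7) - 1)) ≈ -2.7176, atan((1 + sqrt(7))/(-1 + sqrt(7))) ≈ 1.1468

f''(x) = -2*sqrt(2)*sin(x + pi/4)
Second-derivative test at each critical point:
  f''(-2.7176) = 2.6458 > 0 → local minimum
  f''(1.1468) = -2.6458 < 0 → local maximum

Critical points: x = -pi + atan((1 - sqrt(7))/(-sqrt(7) - 1)) ≈ -2.7176 (local minimum); x = atan((1 + sqrt(7))/(-1 + sqrt(7))) ≈ 1.1468 (local maximum)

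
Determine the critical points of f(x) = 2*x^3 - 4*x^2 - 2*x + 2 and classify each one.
f'(x) = 6*x^2 - 8*x - 2

Solve f'(x) = 0:
  Factor: 6*x^2 - 8*x - 2 = 2*(3*x^2 - 4*x - 1); 3*x^2 - 4*x - 1 = 0 has no rational roots; quadratic formula: x = (4 ± √28)/6.
  ⇒ x = 2/3 - sqrt(7)/3 ≈ -0.2153, 2/3 + sqrt(7)/3 ≈ 1.5486

f''(x) = 12*x - 8
Second-derivative test at each critical point:
  f''(-0.2153) = -10.5830 < 0 → local maximum
  f''(1.5486) = 10.5830 > 0 → local minimum

Critical points: x = 2/3 - sqrt(7)/3 ≈ -0.2153 (local maximum); x = 2/3 + sqrt(7)/3 ≈ 1.5486 (local minimum)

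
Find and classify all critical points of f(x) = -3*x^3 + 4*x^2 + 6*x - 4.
f'(x) = -9*x^2 + 8*x + 6

Solve f'(x) = 0:
  9*x^2 - 8*x - 6 = 0 has no rational roots; quadratic formula: x = (8 ± √280)/18.
  ⇒ x = 4/9 - sqrt(70)/9 ≈ -0.4852, 4/9 + sqrt(70)/9 ≈ 1.3741

f''(x) = 8 - 18*x
Second-derivative test at each critical point:
  f''(-0.4852) = 16.7332 > 0 → local minimum
  f''(1.3741) = -16.7332 < 0 → local maximum

Critical points: x = 4/9 - sqrt(70)/9 ≈ -0.4852 (local minimum); x = 4/9 + sqrt(70)/9 ≈ 1.3741 (local maximum)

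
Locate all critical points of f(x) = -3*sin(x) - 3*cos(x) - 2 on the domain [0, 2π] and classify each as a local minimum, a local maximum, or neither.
f'(x) = -3*sqrt(2)*cos(x + pi/4)

Solve f'(x) = 0 on [0, 2π]:
  f'(x) = 0 ⇔ -3*cos(x) = -3*sin(x) ⇔ tan(x) = 1, i.e. x = arctan(1) + nπ; keep the solutions lying in [0, 2π].
  ⇒ x = pi/4 ≈ 0.7854, 5*pi/4 ≈ 3.9270

f''(x) = 3*sqrt(2)*sin(x + pi/4)
Second-derivative test at each critical point:
  f''(0.7854) = 4.2426 > 0 → local minimum
  f''(3.9270) = -4.2426 < 0 → local maximum

Critical points: x = pi/4 ≈ 0.7854 (local minimum); x = 5*pi/4 ≈ 3.9270 (local maximum)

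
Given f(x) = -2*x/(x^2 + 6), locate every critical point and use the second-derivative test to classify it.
f'(x) = 2*(x^2 - 6)/(x^2 + 6)^2

Solve f'(x) = 0:
  f'(x) = 2*(x^2 - 6)/(x^2 + 6)^2; the denominator is positive wherever f is defined, so f'(x) = 0 ⇔ 2*x^2 - 12 = 0.
  Factor: 2*x^2 - 12 = 2*(x^2 - 6); x^2 - 6 = 0 has no rational roots; quadratic formula: x = (0 ± √24)/2.
  ⇒ x = -sqrt(6) ≈ -2.4495, sqrt(6) ≈ 2.4495

f''(x) = 4*x*(18 - x^2)/(x^2 + 6)^3
Second-derivative test at each critical point:
  f''(-2.4495) = -0.0680 < 0 → local maximum
  f''(2.4495) = 0.0680 > 0 → local minimum

Critical points: x = -sqrt(6) ≈ -2.4495 (local maximum); x = sqrt(6) ≈ 2.4495 (local minimum)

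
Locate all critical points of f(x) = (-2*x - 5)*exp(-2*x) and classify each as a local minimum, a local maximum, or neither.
f'(x) = 4*(x + 2)*exp(-2*x)

Solve f'(x) = 0:
  f'(x) = (4*x + 8)·exp(-2*x) and exp(-2*x) > 0 for every x, so f'(x) = 0 ⇔ 4*x + 8 = 0.
  Factor: 4*x + 8 = 4*(x + 2) = 0.
  ⇒ x = -2

f''(x) = 4*(-2*x - 3)*exp(-2*x)
Second-derivative test at each critical point:
  f''(-2) = 218.3926 > 0 → local minimum

Critical points: x = -2 (local minimum)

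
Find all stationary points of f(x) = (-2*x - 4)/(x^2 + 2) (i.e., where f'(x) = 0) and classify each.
f'(x) = 2*(-x^2 + 2*x*(x + 2) - 2)/(x^2 + 2)^2

Solve f'(x) = 0:
  f'(x) = 2*(x^2 + 4*x - 2)/(x^2 + 2)^2; the denominator is positive wherever f is defined, so f'(x) = 0 ⇔ 2*x^2 + 8*x - 4 = 0.
  Factor: 2*x^2 + 8*x - 4 = 2*(x^2 + 4*x - 2); x^2 + 4*x - 2 = 0 has no rational roots; quadratic formula: x = (-4 ± √24)/2.
  ⇒ x = -sqrt(6) - 2 ≈ -4.4495, -2 + sqrt(6) ≈ 0.4495

f''(x) = 4*(-4*x^2*(x + 2) + (3*x + 2)*(x^2 + 2))/(x^2 + 2)^3
Second-derivative test at each critical point:
  f''(-4.4495) = -0.0206 < 0 → local maximum
  f''(0.4495) = 2.0206 > 0 → local minimum

Critical points: x = -sqrt(6) - 2 ≈ -4.4495 (local maximum); x = -2 + sqrt(6) ≈ 0.4495 (local minimum)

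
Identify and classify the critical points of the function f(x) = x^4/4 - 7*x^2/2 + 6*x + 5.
f'(x) = x^3 - 7*x + 6

Solve f'(x) = 0:
  Factor: x^3 - 7*x + 6 = (x - 2)*(x - 1)*(x + 3) = 0.
  ⇒ x = -3, 1, 2

f''(x) = 3*x^2 - 7
Second-derivative test at each critical point:
  f''(-3) = 20 > 0 → local minimum
  f''(1) = -4 < 0 → local maximum
  f''(2) = 5 > 0 → local minimum

Critical points: x = -3 (local minimum); x = 1 (local maximum); x = 2 (local minimum)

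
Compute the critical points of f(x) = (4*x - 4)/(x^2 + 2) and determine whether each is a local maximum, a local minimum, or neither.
f'(x) = 4*(x^2 - 2*x*(x - 1) + 2)/(x^2 + 2)^2

Solve f'(x) = 0:
  f'(x) = -4*(x^2 - 2*x - 2)/(x^2 + 2)^2; the denominator is positive wherever f is defined, so f'(x) = 0 ⇔ -4*x^2 + 8*x + 8 = 0.
  Factor: -4*x^2 + 8*x + 8 = -4*(x^2 - 2*x - 2); x^2 - 2*x - 2 = 0 has no rational roots; quadratic formula: x = (2 ± √12)/2.
  ⇒ x = 1 - sqrt(3) ≈ -0.7321, 1 + sqrt(3) ≈ 2.7321

f''(x) = 8*(4*x^2*(x - 1) + (1 - 3*x)*(x^2 + 2))/(x^2 + 2)^3
Second-derivative test at each critical point:
  f''(-0.7321) = 2.1547 > 0 → local minimum
  f''(2.7321) = -0.1547 < 0 → local maximum

Critical points: x = 1 - sqrt(3) ≈ -0.7321 (local minimum); x = 1 + sqrt(3) ≈ 2.7321 (local maximum)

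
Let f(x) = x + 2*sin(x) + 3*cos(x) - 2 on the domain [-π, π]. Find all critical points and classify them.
f'(x) = -3*sin(x) + 2*cos(x) + 1

Solve f'(x) = 0 on [-π, π]:
  f'(x) = 0 ⇔ -3*sin(x) + 2*cos(x) = -1. Write the left side as R·cos(x + φ) with R = √(2² + 3²) = sqrt(13), cos φ = 2*sqrt(13)/13, sin φ = 3*sqrt(13)/13; then cos(x + φ) = -sqrt(13)/13. Solve for x and keep the solutions lying in [-π, π].
  ⇒ x = -pi + atan((3 - 4*sqrt(3))/(-6*sqrt(3) - 2)) ≈ -2.8346, atan((3 + 4*sqrt(3))/(-2 + 6*sqrt(3))) ≈ 0.8690

f''(x) = -2*sin(x) - 3*cos(x)
Second-derivative test at each critical point:
  f''(-2.8346) = 3.4641 > 0 → local minimum
  f''(0.8690) = -3.4641 < 0 → local maximum

Critical points: x = -pi + atan((3 - 4*sqrt(3))/(-6*sqrt(3) - 2)) ≈ -2.8346 (local minimum); x = atan((3 + 4*sqrt(3))/(-2 + 6*sqrt(3))) ≈ 0.8690 (local maximum)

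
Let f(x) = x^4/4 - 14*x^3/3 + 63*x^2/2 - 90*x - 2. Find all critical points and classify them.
f'(x) = x^3 - 14*x^2 + 63*x - 90

Solve f'(x) = 0:
  Factor: x^3 - 14*x^2 + 63*x - 90 = (x - 6)*(x - 5)*(x - 3) = 0.
  ⇒ x = 3, 5, 6

f''(x) = 3*x^2 - 28*x + 63
Second-derivative test at each critical point:
  f''(3) = 6 > 0 → local minimum
  f''(5) = -2 < 0 → local maximum
  f''(6) = 3 > 0 → local minimum

Critical points: x = 3 (local minimum); x = 5 (local maximum); x = 6 (local minimum)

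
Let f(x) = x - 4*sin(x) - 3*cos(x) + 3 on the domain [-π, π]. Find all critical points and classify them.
f'(x) = 3*sin(x) - 4*cos(x) + 1

Solve f'(x) = 0 on [-π, π]:
  f'(x) = 0 ⇔ 3*sin(x) - 4*cos(x) = -1. Write the left side as R·cos(x + φ) with R = √((-4)² + (-3)²) = 5, cos φ = -4/5, sin φ = -3/5; then cos(x + φ) = -1/5. Solve for x and keep the solutions lying in [-π, π].
  ⇒ x = -pi + atan((-8*sqrt(6) - 3)/(4 - 6*sqrt(6))) ≈ -2.0129, atan((-3 + 8*sqrt(6))/(4 + 6*sqrt(6))) ≈ 0.7259

f''(x) = 4*sin(x) + 3*cos(x)
Second-derivative test at each critical point:
  f''(-2.0129) = -4.8990 < 0 → local maximum
  f''(0.7259) = 4.8990 > 0 → local minimum

Critical points: x = -pi + atan((-8*sqrt(6) - 3)/(4 - 6*sqrt(6))) ≈ -2.0129 (local maximum); x = atan((-3 + 8*sqrt(6))/(4 + 6*sqrt(6))) ≈ 0.7259 (local minimum)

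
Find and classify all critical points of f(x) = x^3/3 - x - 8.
f'(x) = x^2 - 1

Solve f'(x) = 0:
  Factor: x^2 - 1 = (x - 1)*(x + 1) = 0.
  ⇒ x = -1, 1

f''(x) = 2*x
Second-derivative test at each critical point:
  f''(-1) = -2 < 0 → local maximum
  f''(1) = 2 > 0 → local minimum

Critical points: x = -1 (local maximum); x = 1 (local minimum)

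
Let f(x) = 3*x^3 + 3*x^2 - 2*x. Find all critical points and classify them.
f'(x) = 9*x^2 + 6*x - 2

Solve f'(x) = 0:
  9*x^2 + 6*x - 2 = 0 has no rational roots; quadratic formula: x = (-6 ± √108)/18.
  ⇒ x = -sqrt(3)/3 - 1/3 ≈ -0.9107, -1/3 + sqrt(3)/3 ≈ 0.2440

f''(x) = 18*x + 6
Second-derivative test at each critical point:
  f''(-0.9107) = -10.3923 < 0 → local maximum
  f''(0.2440) = 10.3923 > 0 → local minimum

Critical points: x = -sqrt(3)/3 - 1/3 ≈ -0.9107 (local maximum); x = -1/3 + sqrt(3)/3 ≈ 0.2440 (local minimum)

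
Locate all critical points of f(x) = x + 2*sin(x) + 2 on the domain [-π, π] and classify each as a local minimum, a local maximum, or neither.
f'(x) = 2*cos(x) + 1

Solve f'(x) = 0 on [-π, π]:
  f'(x) = 0 ⇔ cos(x) = -1/2, i.e. x = ±arccos(-1/2) + 2nπ; keep the solutions lying in [-π, π].
  ⇒ x = -2*pi/3 ≈ -2.0944, 2*pi/3 ≈ 2.0944

f''(x) = -2*sin(x)
Second-derivative test at each critical point:
  f''(-2.0944) = 1.7321 > 0 → local minimum
  f''(2.0944) = -1.7321 < 0 → local maximum

Critical points: x = -2*pi/3 ≈ -2.0944 (local minimum); x = 2*pi/3 ≈ 2.0944 (local maximum)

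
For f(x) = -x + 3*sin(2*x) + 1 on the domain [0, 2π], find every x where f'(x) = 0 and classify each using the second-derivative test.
f'(x) = 6*cos(2*x) - 1

Solve f'(x) = 0 on [0, 2π]:
  f'(x) = 0 ⇔ cos(2*x) = 1/6, i.e. 2*x = ±arccos(1/6) + 2nπ; keep the solutions lying in [0, 2π].
  ⇒ x = acos(1/6)/2 ≈ 0.7017, pi - acos(1/6)/2 ≈ 2.4399, acos(1/6)/2 + pi ≈ 3.8433, -acos(1/6)/2 + 2*pi ≈ 5.5815

f''(x) = -12*sin(2*x)
Second-derivative test at each critical point:
  f''(0.7017) = -11.8322 < 0 → local maximum
  f''(2.4399) = 11.8322 > 0 → local minimum
  f''(3.8433) = -11.8322 < 0 → local maximum
  f''(5.5815) = 11.8322 > 0 → local minimum

Critical points: x = acos(1/6)/2 ≈ 0.7017 (local maximum); x = pi - acos(1/6)/2 ≈ 2.4399 (local minimum); x = acos(1/6)/2 + pi ≈ 3.8433 (local maximum); x = -acos(1/6)/2 + 2*pi ≈ 5.5815 (local minimum)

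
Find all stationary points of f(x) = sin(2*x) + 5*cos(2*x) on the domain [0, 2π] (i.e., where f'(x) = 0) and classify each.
f'(x) = -10*sin(2*x) + 2*cos(2*x)

Solve f'(x) = 0 on [0, 2π]:
  f'(x) = 0 ⇔ cos(2*x) = 5*sin(2*x) ⇔ tan(2*x) = 1/5, i.e. 2*x = arctan(1/5) + nπ; keep the solutions lying in [0, 2π].
  ⇒ x = atan(1/5)/2 ≈ 0.0987, atan(1/5)/2 + pi/2 ≈ 1.6695, atan(1/5)/2 + pi ≈ 3.2403, atan(1/5)/2 + 3*pi/2 ≈ 4.8111

f''(x) = -4*sin(2*x) - 20*cos(2*x)
Second-derivative test at each critical point:
  f''(0.0987) = -20.3961 < 0 → local maximum
  f''(1.6695) = 20.3961 > 0 → local minimum
  f''(3.2403) = -20.3961 < 0 → local maximum
  f''(4.8111) = 20.3961 > 0 → local minimum

Critical points: x = atan(1/5)/2 ≈ 0.0987 (local maximum); x = atan(1/5)/2 + pi/2 ≈ 1.6695 (local minimum); x = atan(1/5)/2 + pi ≈ 3.2403 (local maximum); x = atan(1/5)/2 + 3*pi/2 ≈ 4.8111 (local minimum)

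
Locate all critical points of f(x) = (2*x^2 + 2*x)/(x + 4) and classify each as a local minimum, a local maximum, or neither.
f'(x) = 2*(x^2 + 8*x + 4)/(x^2 + 8*x + 16)

Solve f'(x) = 0:
  f'(x) = 2*(x^2 + 8*x + 4)/(x + 4)^2; the denominator is positive wherever f is defined, so f'(x) = 0 ⇔ 2*x^2 + 16*x + 8 = 0.
  Factor: 2*x^2 + 16*x + 8 = 2*(x^2 + 8*x + 4); x^2 + 8*x + 4 = 0 has no rational roots; quadratic formula: x = (-8 ± √48)/2.
  ⇒ x = -4 - 2*sqrt(3) ≈ -7.4641, -4 + 2*sqrt(3) ≈ -0.5359

f''(x) = 48/(x^3 + 12*x^2 + 48*x + 64)
Second-derivative test at each critical point:
  f''(-7.4641) = -1.1547 < 0 → local maximum
  f''(-0.5359) = 1.1547 > 0 → local minimum

Critical points: x = -4 - 2*sqrt(3) ≈ -7.4641 (local maximum); x = -4 + 2*sqrt(3) ≈ -0.5359 (local minimum)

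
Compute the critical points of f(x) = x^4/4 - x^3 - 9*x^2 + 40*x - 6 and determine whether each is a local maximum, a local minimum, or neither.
f'(x) = x^3 - 3*x^2 - 18*x + 40

Solve f'(x) = 0:
  Factor: x^3 - 3*x^2 - 18*x + 40 = (x - 5)*(x - 2)*(x + 4) = 0.
  ⇒ x = -4, 2, 5

f''(x) = 3*x^2 - 6*x - 18
Second-derivative test at each critical point:
  f''(-4) = 54 > 0 → local minimum
  f''(2) = -18 < 0 → local maximum
  f''(5) = 27 > 0 → local minimum

Critical points: x = -4 (local minimum); x = 2 (local maximum); x = 5 (local minimum)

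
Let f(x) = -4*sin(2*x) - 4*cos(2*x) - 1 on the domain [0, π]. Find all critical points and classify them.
f'(x) = -8*sqrt(2)*cos(2*x + pi/4)

Solve f'(x) = 0 on [0, π]:
  f'(x) = 0 ⇔ -4*cos(2*x) = -4*sin(2*x) ⇔ tan(2*x) = 1, i.e. 2*x = arctan(1) + nπ; keep the solutions lying in [0, π].
  ⇒ x = pi/8 ≈ 0.3927, 5*pi/8 ≈ 1.9635

f''(x) = 16*sqrt(2)*sin(2*x + pi/4)
Second-derivative test at each critical point:
  f''(0.3927) = 22.6274 > 0 → local minimum
  f''(1.9635) = -22.6274 < 0 → local maximum

Critical points: x = pi/8 ≈ 0.3927 (local minimum); x = 5*pi/8 ≈ 1.9635 (local maximum)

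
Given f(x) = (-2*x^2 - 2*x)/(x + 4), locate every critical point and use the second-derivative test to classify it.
f'(x) = 2*(-x^2 - 8*x - 4)/(x^2 + 8*x + 16)

Solve f'(x) = 0:
  f'(x) = -2*(x^2 + 8*x + 4)/(x + 4)^2; the denominator is positive wherever f is defined, so f'(x) = 0 ⇔ -2*x^2 - 16*x - 8 = 0.
  Factor: -2*x^2 - 16*x - 8 = -2*(x^2 + 8*x + 4); x^2 + 8*x + 4 = 0 has no rational roots; quadratic formula: x = (-8 ± √48)/2.
  ⇒ x = -4 - 2*sqrt(3) ≈ -7.4641, -4 + 2*sqrt(3) ≈ -0.5359

f''(x) = -48/(x^3 + 12*x^2 + 48*x + 64)
Second-derivative test at each critical point:
  f''(-7.4641) = 1.1547 > 0 → local minimum
  f''(-0.5359) = -1.1547 < 0 → local maximum

Critical points: x = -4 - 2*sqrt(3) ≈ -7.4641 (local minimum); x = -4 + 2*sqrt(3) ≈ -0.5359 (local maximum)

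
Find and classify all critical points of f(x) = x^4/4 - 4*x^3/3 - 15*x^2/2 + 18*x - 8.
f'(x) = x^3 - 4*x^2 - 15*x + 18

Solve f'(x) = 0:
  Factor: x^3 - 4*x^2 - 15*x + 18 = (x - 6)*(x - 1)*(x + 3) = 0.
  ⇒ x = -3, 1, 6

f''(x) = 3*x^2 - 8*x - 15
Second-derivative test at each critical point:
  f''(-3) = 36 > 0 → local minimum
  f''(1) = -20 < 0 → local maximum
  f''(6) = 45 > 0 → local minimum

Critical points: x = -3 (local minimum); x = 1 (local maximum); x = 6 (local minimum)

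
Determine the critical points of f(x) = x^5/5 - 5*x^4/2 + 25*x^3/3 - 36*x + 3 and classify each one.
f'(x) = x^4 - 10*x^3 + 25*x^2 - 36

Solve f'(x) = 0:
  Factor: x^4 - 10*x^3 + 25*x^2 - 36 = (x - 6)*(x - 3)*(x - 2)*(x + 1) = 0.
  ⇒ x = -1, 2, 3, 6

f''(x) = 2*x*(2*x^2 - 15*x + 25)
Second-derivative test at each critical point:
  f''(-1) = -84 < 0 → local maximum
  f''(2) = 12 > 0 → local minimum
  f''(3) = -12 < 0 → local maximum
  f''(6) = 84 > 0 → local minimum

Critical points: x = -1 (local maximum); x = 2 (local minimum); x = 3 (local maximum); x = 6 (local minimum)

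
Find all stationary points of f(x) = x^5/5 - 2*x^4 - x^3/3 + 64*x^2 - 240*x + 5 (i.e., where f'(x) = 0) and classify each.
f'(x) = x^4 - 8*x^3 - x^2 + 128*x - 240

Solve f'(x) = 0:
  Factor: x^4 - 8*x^3 - x^2 + 128*x - 240 = (x - 5)*(x - 4)*(x - 3)*(x + 4) = 0.
  ⇒ x = -4, 3, 4, 5

f''(x) = 4*x^3 - 24*x^2 - 2*x + 128
Second-derivative test at each critical point:
  f''(-4) = -504 < 0 → local maximum
  f''(3) = 14 > 0 → local minimum
  f''(4) = -8 < 0 → local maximum
  f''(5) = 18 > 0 → local minimum

Critical points: x = -4 (local maximum); x = 3 (local minimum); x = 4 (local maximum); x = 5 (local minimum)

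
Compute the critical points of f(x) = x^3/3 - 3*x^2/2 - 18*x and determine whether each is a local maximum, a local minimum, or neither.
f'(x) = x^2 - 3*x - 18

Solve f'(x) = 0:
  Factor: x^2 - 3*x - 18 = (x - 6)*(x + 3) = 0.
  ⇒ x = -3, 6

f''(x) = 2*x - 3
Second-derivative test at each critical point:
  f''(-3) = -9 < 0 → local maximum
  f''(6) = 9 > 0 → local minimum

Critical points: x = -3 (local maximum); x = 6 (local minimum)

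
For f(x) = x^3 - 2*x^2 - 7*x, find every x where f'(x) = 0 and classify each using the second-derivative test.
f'(x) = 3*x^2 - 4*x - 7

Solve f'(x) = 0:
  Factor: 3*x^2 - 4*x - 7 = (x + 1)*(3*x - 7) = 0.
  ⇒ x = -1, 7/3

f''(x) = 6*x - 4
Second-derivative test at each critical point:
  f''(-1) = -10 < 0 → local maximum
  f''(7/3) = 10 > 0 → local minimum

Critical points: x = -1 (local maximum); x = 7/3 (local minimum)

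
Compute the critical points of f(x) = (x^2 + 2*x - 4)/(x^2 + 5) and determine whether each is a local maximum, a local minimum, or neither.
f'(x) = 2*(-x^2 + 9*x + 5)/(x^4 + 10*x^2 + 25)

Solve f'(x) = 0:
  f'(x) = -2*(x^2 - 9*x - 5)/(x^2 + 5)^2; the denominator is positive wherever f is defined, so f'(x) = 0 ⇔ -2*x^2 + 18*x + 10 = 0.
  Factor: -2*x^2 + 18*x + 10 = -2*(x^2 - 9*x - 5); x^2 - 9*x - 5 = 0 has no rational roots; quadratic formula: x = (9 ± √101)/2.
  ⇒ x = 9/2 - sqrt(101)/2 ≈ -0.5249, 9/2 + sqrt(101)/2 ≈ 9.5249

f''(x) = 2*(2*x^3 - 27*x^2 - 30*x + 45)/(x^6 + 15*x^4 + 75*x^2 + 125)
Second-derivative test at each critical point:
  f''(-0.5249) = 0.7222 > 0 → local minimum
  f''(9.5249) = -0.0022 < 0 → local maximum

Critical points: x = 9/2 - sqrt(101)/2 ≈ -0.5249 (local minimum); x = 9/2 + sqrt(101)/2 ≈ 9.5249 (local maximum)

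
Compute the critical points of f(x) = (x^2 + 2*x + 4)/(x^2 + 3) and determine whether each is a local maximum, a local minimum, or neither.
f'(x) = 2*(-x^2 - x + 3)/(x^4 + 6*x^2 + 9)

Solve f'(x) = 0:
  f'(x) = -2*(x^2 + x - 3)/(x^2 + 3)^2; the denominator is positive wherever f is defined, so f'(x) = 0 ⇔ -2*x^2 - 2*x + 6 = 0.
  Factor: -2*x^2 - 2*x + 6 = -2*(x^2 + x - 3); x^2 + x - 3 = 0 has no rational roots; quadratic formula: x = (-1 ± √13)/2.
  ⇒ x = -sqrt(13)/2 - 1/2 ≈ -2.3028, -1/2 + sqrt(13)/2 ≈ 1.3028

f''(x) = 2*(2*x^3 + 3*x^2 - 18*x - 3)/(x^6 + 9*x^4 + 27*x^2 + 27)
Second-derivative test at each critical point:
  f''(-2.3028) = 0.1046 > 0 → local minimum
  f''(1.3028) = -0.3268 < 0 → local maximum

Critical points: x = -sqrt(13)/2 - 1/2 ≈ -2.3028 (local minimum); x = -1/2 + sqrt(13)/2 ≈ 1.3028 (local maximum)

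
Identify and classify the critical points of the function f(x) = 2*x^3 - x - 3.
f'(x) = 6*x^2 - 1

Solve f'(x) = 0:
  6*x^2 - 1 = 0 has no rational roots; quadratic formula: x = (0 ± √24)/12.
  ⇒ x = -sqrt(6)/6 ≈ -0.4082, sqrt(6)/6 ≈ 0.4082

f''(x) = 12*x
Second-derivative test at each critical point:
  f''(-0.4082) = -4.8990 < 0 → local maximum
  f''(0.4082) = 4.8990 > 0 → local minimum

Critical points: x = -sqrt(6)/6 ≈ -0.4082 (local maximum); x = sqrt(6)/6 ≈ 0.4082 (local minimum)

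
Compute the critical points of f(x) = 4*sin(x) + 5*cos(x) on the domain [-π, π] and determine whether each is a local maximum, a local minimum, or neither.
f'(x) = -5*sin(x) + 4*cos(x)

Solve f'(x) = 0 on [-π, π]:
  f'(x) = 0 ⇔ 4*cos(x) = 5*sin(x) ⇔ tan(x) = 4/5, i.e. x = arctan(4/5) + nπ; keep the solutions lying in [-π, π].
  ⇒ x = -pi + atan(4/5) ≈ -2.4669, atan(4/5) ≈ 0.6747

f''(x) = -4*sin(x) - 5*cos(x)
Second-derivative test at each critical point:
  f''(-2.4669) = 6.4031 > 0 → local minimum
  f''(0.6747) = -6.4031 < 0 → local maximum

Critical points: x = -pi + atan(4/5) ≈ -2.4669 (local minimum); x = atan(4/5) ≈ 0.6747 (local maximum)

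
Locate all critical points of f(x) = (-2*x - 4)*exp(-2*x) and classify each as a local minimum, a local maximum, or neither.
f'(x) = 2*(2*x + 3)*exp(-2*x)

Solve f'(x) = 0:
  f'(x) = (4*x + 6)·exp(-2*x) and exp(-2*x) > 0 for every x, so f'(x) = 0 ⇔ 4*x + 6 = 0.
  Factor: 4*x + 6 = 2*(2*x + 3) = 0.
  ⇒ x = -3/2

f''(x) = 8*(-x - 1)*exp(-2*x)
Second-derivative test at each critical point:
  f''(-3/2) = 80.3421 > 0 → local minimum

Critical points: x = -3/2 (local minimum)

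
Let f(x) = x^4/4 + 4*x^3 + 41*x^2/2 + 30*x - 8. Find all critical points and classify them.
f'(x) = x^3 + 12*x^2 + 41*x + 30

Solve f'(x) = 0:
  Factor: x^3 + 12*x^2 + 41*x + 30 = (x + 1)*(x + 5)*(x + 6) = 0.
  ⇒ x = -6, -5, -1

f''(x) = 3*x^2 + 24*x + 41
Second-derivative test at each critical point:
  f''(-6) = 5 > 0 → local minimum
  f''(-5) = -4 < 0 → local maximum
  f''(-1) = 20 > 0 → local minimum

Critical points: x = -6 (local minimum); x = -5 (local maximum); x = -1 (local minimum)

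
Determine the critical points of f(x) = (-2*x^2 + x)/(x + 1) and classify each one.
f'(x) = (-2*x^2 - 4*x + 1)/(x^2 + 2*x + 1)

Solve f'(x) = 0:
  f'(x) = -(2*x^2 + 4*x - 1)/(x + 1)^2; the denominator is positive wherever f is defined, so f'(x) = 0 ⇔ -2*x^2 - 4*x + 1 = 0.
  2*x^2 + 4*x - 1 = 0 has no rational roots; quadratic formula: x = (-4 ± √24)/4.
  ⇒ x = -sqrt(6)/2 - 1 ≈ -2.2247, -1 + sqrt(6)/2 ≈ 0.2247

f''(x) = -6/(x^3 + 3*x^2 + 3*x + 1)
Second-derivative test at each critical point:
  f''(-2.2247) = 3.2660 > 0 → local minimum
  f''(0.2247) = -3.2660 < 0 → local maximum

Critical points: x = -sqrt(6)/2 - 1 ≈ -2.2247 (local minimum); x = -1 + sqrt(6)/2 ≈ 0.2247 (local maximum)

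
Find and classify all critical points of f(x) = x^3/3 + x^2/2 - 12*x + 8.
f'(x) = x^2 + x - 12

Solve f'(x) = 0:
  Factor: x^2 + x - 12 = (x - 3)*(x + 4) = 0.
  ⇒ x = -4, 3

f''(x) = 2*x + 1
Second-derivative test at each critical point:
  f''(-4) = -7 < 0 → local maximum
  f''(3) = 7 > 0 → local minimum

Critical points: x = -4 (local maximum); x = 3 (local minimum)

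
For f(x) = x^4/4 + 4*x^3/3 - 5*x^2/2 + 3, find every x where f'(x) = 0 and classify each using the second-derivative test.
f'(x) = x*(x^2 + 4*x - 5)

Solve f'(x) = 0:
  Factor: x^3 + 4*x^2 - 5*x = x*(x - 1)*(x + 5) = 0.
  ⇒ x = -5, 0, 1

f''(x) = 3*x^2 + 8*x - 5
Second-derivative test at each critical point:
  f''(-5) = 30 > 0 → local minimum
  f''(0) = -5 < 0 → local maximum
  f''(1) = 6 > 0 → local minimum

Critical points: x = -5 (local minimum); x = 0 (local maximum); x = 1 (local minimum)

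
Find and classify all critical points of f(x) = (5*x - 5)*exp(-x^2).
f'(x) = 5*(-2*x*(x - 1) + 1)*exp(-x^2)

Solve f'(x) = 0:
  f'(x) = (-10*x^2 + 10*x + 5)·exp(-x^2) and exp(-x^2) > 0 for every x, so f'(x) = 0 ⇔ -10*x^2 + 10*x + 5 = 0.
  Factor: -10*x^2 + 10*x + 5 = -5*(2*x^2 - 2*x - 1); 2*x^2 - 2*x - 1 = 0 has no rational roots; quadratic formula: x = (2 ± √12)/4.
  ⇒ x = 1/2 - sqrt(3)/2 ≈ -0.3660, 1/2 + sqrt(3)/2 ≈ 1.3660

f''(x) = 10*(2*x^2*(x - 1) - 3*x + 1)*exp(-x^2)
Second-derivative test at each critical point:
  f''(-0.3660) = 15.1487 > 0 → local minimum
  f''(1.3660) = -2.6801 < 0 → local maximum

Critical points: x = 1/2 - sqrt(3)/2 ≈ -0.3660 (local minimum); x = 1/2 + sqrt(3)/2 ≈ 1.3660 (local maximum)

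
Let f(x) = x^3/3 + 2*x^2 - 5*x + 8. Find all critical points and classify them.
f'(x) = x^2 + 4*x - 5

Solve f'(x) = 0:
  Factor: x^2 + 4*x - 5 = (x - 1)*(x + 5) = 0.
  ⇒ x = -5, 1

f''(x) = 2*x + 4
Second-derivative test at each critical point:
  f''(-5) = -6 < 0 → local maximum
  f''(1) = 6 > 0 → local minimum

Critical points: x = -5 (local maximum); x = 1 (local minimum)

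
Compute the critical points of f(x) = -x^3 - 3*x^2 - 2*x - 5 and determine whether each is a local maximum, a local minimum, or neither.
f'(x) = -3*x^2 - 6*x - 2

Solve f'(x) = 0:
  3*x^2 + 6*x + 2 = 0 has no rational roots; quadratic formula: x = (-6 ± √12)/6.
  ⇒ x = -1 - sqrt(3)/3 ≈ -1.5774, -1 + sqrt(3)/3 ≈ -0.4226

f''(x) = -6*x - 6
Second-derivative test at each critical point:
  f''(-1.5774) = 3.4641 > 0 → local minimum
  f''(-0.4226) = -3.4641 < 0 → local maximum

Critical points: x = -1 - sqrt(3)/3 ≈ -1.5774 (local minimum); x = -1 + sqrt(3)/3 ≈ -0.4226 (local maximum)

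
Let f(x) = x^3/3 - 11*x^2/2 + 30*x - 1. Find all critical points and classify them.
f'(x) = x^2 - 11*x + 30

Solve f'(x) = 0:
  Factor: x^2 - 11*x + 30 = (x - 6)*(x - 5) = 0.
  ⇒ x = 5, 6

f''(x) = 2*x - 11
Second-derivative test at each critical point:
  f''(5) = -1 < 0 → local maximum
  f''(6) = 1 > 0 → local minimum

Critical points: x = 5 (local maximum); x = 6 (local minimum)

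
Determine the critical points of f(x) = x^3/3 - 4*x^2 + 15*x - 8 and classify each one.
f'(x) = x^2 - 8*x + 15

Solve f'(x) = 0:
  Factor: x^2 - 8*x + 15 = (x - 5)*(x - 3) = 0.
  ⇒ x = 3, 5

f''(x) = 2*x - 8
Second-derivative test at each critical point:
  f''(3) = -2 < 0 → local maximum
  f''(5) = 2 > 0 → local minimum

Critical points: x = 3 (local maximum); x = 5 (local minimum)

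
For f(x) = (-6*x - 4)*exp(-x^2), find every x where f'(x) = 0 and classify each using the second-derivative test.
f'(x) = 2*(2*x*(3*x + 2) - 3)*exp(-x^2)

Solve f'(x) = 0:
  f'(x) = (12*x^2 + 8*x - 6)·exp(-x^2) and exp(-x^2) > 0 for every x, so f'(x) = 0 ⇔ 12*x^2 + 8*x - 6 = 0.
  Factor: 12*x^2 + 8*x - 6 = 2*(6*x^2 + 4*x - 3); 6*x^2 + 4*x - 3 = 0 has no rational roots; quadratic formula: x = (-4 ± √88)/12.
  ⇒ x = -sqrt(22)/6 - 1/3 ≈ -1.1151, -1/3 + sqrt(22)/6 ≈ 0.4484

f''(x) = 4*(-6*x^3 - 4*x^2 + 9*x + 2)*exp(-x^2)
Second-derivative test at each critical point:
  f''(-1.1151) = -5.4110 < 0 → local maximum
  f''(0.4484) = 15.3444 > 0 → local minimum

Critical points: x = -sqrt(22)/6 - 1/3 ≈ -1.1151 (local maximum); x = -1/3 + sqrt(22)/6 ≈ 0.4484 (local minimum)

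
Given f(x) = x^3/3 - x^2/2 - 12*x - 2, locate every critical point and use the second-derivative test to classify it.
f'(x) = x^2 - x - 12

Solve f'(x) = 0:
  Factor: x^2 - x - 12 = (x - 4)*(x + 3) = 0.
  ⇒ x = -3, 4

f''(x) = 2*x - 1
Second-derivative test at each critical point:
  f''(-3) = -7 < 0 → local maximum
  f''(4) = 7 > 0 → local minimum

Critical points: x = -3 (local maximum); x = 4 (local minimum)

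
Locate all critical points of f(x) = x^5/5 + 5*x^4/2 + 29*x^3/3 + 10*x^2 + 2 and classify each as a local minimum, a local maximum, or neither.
f'(x) = x*(x^3 + 10*x^2 + 29*x + 20)

Solve f'(x) = 0:
  Factor: x^4 + 10*x^3 + 29*x^2 + 20*x = x*(x + 1)*(x + 4)*(x + 5) = 0.
  ⇒ x = -5, -4, -1, 0

f''(x) = 4*x^3 + 30*x^2 + 58*x + 20
Second-derivative test at each critical point:
  f''(-5) = -20 < 0 → local maximum
  f''(-4) = 12 > 0 → local minimum
  f''(-1) = -12 < 0 → local maximum
  f''(0) = 20 > 0 → local minimum

Critical points: x = -5 (local maximum); x = -4 (local minimum); x = -1 (local maximum); x = 0 (local minimum)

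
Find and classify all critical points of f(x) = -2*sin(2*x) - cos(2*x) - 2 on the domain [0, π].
f'(x) = 2*sin(2*x) - 4*cos(2*x)

Solve f'(x) = 0 on [0, π]:
  f'(x) = 0 ⇔ -2*cos(2*x) = -sin(2*x) ⇔ tan(2*x) = 2, i.e. 2*x = arctan(2) + nπ; keep the solutions lying in [0, π].
  ⇒ x = atan(2)/2 ≈ 0.5536, atan(2)/2 + pi/2 ≈ 2.1244

f''(x) = 8*sin(2*x) + 4*cos(2*x)
Second-derivative test at each critical point:
  f''(0.5536) = 8.9443 > 0 → local minimum
  f''(2.1244) = -8.9443 < 0 → local maximum

Critical points: x = atan(2)/2 ≈ 0.5536 (local minimum); x = atan(2)/2 + pi/2 ≈ 2.1244 (local maximum)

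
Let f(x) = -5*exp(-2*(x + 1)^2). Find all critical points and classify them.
f'(x) = 20*(x + 1)*exp(-2*(x + 1)^2)

Solve f'(x) = 0:
  f'(x) = (20*x + 20)·exp(-2*(x + 1)^2) and exp(-2*(x + 1)^2) > 0 for every x, so f'(x) = 0 ⇔ 20*x + 20 = 0.
  Factor: 20*x + 20 = 20*(x + 1) = 0.
  ⇒ x = -1

f''(x) = 20*(1 - 4*(x + 1)^2)*exp(-2*(x + 1)^2)
Second-derivative test at each critical point:
  f''(-1) = 20 > 0 → local minimum

Critical points: x = -1 (local minimum)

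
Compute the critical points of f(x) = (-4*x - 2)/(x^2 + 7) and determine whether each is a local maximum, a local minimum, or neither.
f'(x) = 4*(x^2 + x - 7)/(x^4 + 14*x^2 + 49)

Solve f'(x) = 0:
  f'(x) = 4*(x^2 + x - 7)/(x^2 + 7)^2; the denominator is positive wherever f is defined, so f'(x) = 0 ⇔ 4*x^2 + 4*x - 28 = 0.
  Factor: 4*x^2 + 4*x - 28 = 4*(x^2 + x - 7); x^2 + x - 7 = 0 has no rational roots; quadratic formula: x = (-1 ± √29)/2.
  ⇒ x = -sqrt(29)/2 - 1/2 ≈ -3.1926, -1/2 + sqrt(29)/2 ≈ 2.1926

f''(x) = 4*(-4*x^2*(2*x + 1) + (6*x + 1)*(x^2 + 7))/(x^2 + 7)^3
Second-derivative test at each critical point:
  f''(-3.1926) = -0.0729 < 0 → local maximum
  f''(2.1926) = 0.1545 > 0 → local minimum

Critical points: x = -sqrt(29)/2 - 1/2 ≈ -3.1926 (local maximum); x = -1/2 + sqrt(29)/2 ≈ 2.1926 (local minimum)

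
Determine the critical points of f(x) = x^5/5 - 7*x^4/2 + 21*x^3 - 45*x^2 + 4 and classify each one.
f'(x) = x*(x^3 - 14*x^2 + 63*x - 90)

Solve f'(x) = 0:
  Factor: x^4 - 14*x^3 + 63*x^2 - 90*x = x*(x - 6)*(x - 5)*(x - 3) = 0.
  ⇒ x = 0, 3, 5, 6

f''(x) = 4*x^3 - 42*x^2 + 126*x - 90
Second-derivative test at each critical point:
  f''(0) = -90 < 0 → local maximum
  f''(3) = 18 > 0 → local minimum
  f''(5) = -10 < 0 → local maximum
  f''(6) = 18 > 0 → local minimum

Critical points: x = 0 (local maximum); x = 3 (local minimum); x = 5 (local maximum); x = 6 (local minimum)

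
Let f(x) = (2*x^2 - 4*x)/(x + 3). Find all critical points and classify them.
f'(x) = 2*(x^2 + 6*x - 6)/(x^2 + 6*x + 9)

Solve f'(x) = 0:
  f'(x) = 2*(x^2 + 6*x - 6)/(x + 3)^2; the denominator is positive wherever f is defined, so f'(x) = 0 ⇔ 2*x^2 + 12*x - 12 = 0.
  Factor: 2*x^2 + 12*x - 12 = 2*(x^2 + 6*x - 6); x^2 + 6*x - 6 = 0 has no rational roots; quadratic formula: x = (-6 ± √60)/2.
  ⇒ x = -sqrt(15) - 3 ≈ -6.8730, -3 + sqrt(15) ≈ 0.8730

f''(x) = 60/(x^3 + 9*x^2 + 27*x + 27)
Second-derivative test at each critical point:
  f''(-6.8730) = -1.0328 < 0 → local maximum
  f''(0.8730) = 1.0328 > 0 → local minimum

Critical points: x = -sqrt(15) - 3 ≈ -6.8730 (local maximum); x = -3 + sqrt(15) ≈ 0.8730 (local minimum)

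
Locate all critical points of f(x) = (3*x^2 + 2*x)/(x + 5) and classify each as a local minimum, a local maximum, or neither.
f'(x) = (3*x^2 + 30*x + 10)/(x^2 + 10*x + 25)

Solve f'(x) = 0:
  f'(x) = (3*x^2 + 30*x + 10)/(x + 5)^2; the denominator is positive wherever f is defined, so f'(x) = 0 ⇔ 3*x^2 + 30*x + 10 = 0.
  3*x^2 + 30*x + 10 = 0 has no rational roots; quadratic formula: x = (-30 ± √780)/6.
  ⇒ x = -5 - sqrt(195)/3 ≈ -9.6547, -5 + sqrt(195)/3 ≈ -0.3453

f''(x) = 130/(x^3 + 15*x^2 + 75*x + 125)
Second-derivative test at each critical point:
  f''(-9.6547) = -1.2890 < 0 → local maximum
  f''(-0.3453) = 1.2890 > 0 → local minimum

Critical points: x = -5 - sqrt(195)/3 ≈ -9.6547 (local maximum); x = -5 + sqrt(195)/3 ≈ -0.3453 (local minimum)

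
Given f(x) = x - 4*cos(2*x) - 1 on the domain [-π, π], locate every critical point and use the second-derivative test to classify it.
f'(x) = 8*sin(2*x) + 1

Solve f'(x) = 0 on [-π, π]:
  f'(x) = 0 ⇔ sin(2*x) = -1/8, i.e. 2*x = arcsin(-1/8) + 2nπ or 2*x = π − arcsin(-1/8) + 2nπ; keep the solutions lying in [-π, π].
  ⇒ x = -pi/2 + asin(1/8)/2 ≈ -1.5081, -asin(1/8)/2 ≈ -0.0627, asin(1/8)/2 + pi/2 ≈ 1.6335, pi - asin(1/8)/2 ≈ 3.0789

f''(x) = 16*cos(2*x)
Second-derivative test at each critical point:
  f''(-1.5081) = -15.8745 < 0 → local maximum
  f''(-0.0627) = 15.8745 > 0 → local minimum
  f''(1.6335) = -15.8745 < 0 → local maximum
  f''(3.0789) = 15.8745 > 0 → local minimum

Critical points: x = -pi/2 + asin(1/8)/2 ≈ -1.5081 (local maximum); x = -asin(1/8)/2 ≈ -0.0627 (local minimum); x = asin(1/8)/2 + pi/2 ≈ 1.6335 (local maximum); x = pi - asin(1/8)/2 ≈ 3.0789 (local minimum)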